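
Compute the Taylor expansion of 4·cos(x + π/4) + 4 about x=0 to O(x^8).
√(2)·x^7/2520 - √(2)·x^6/360 - √(2)·x^5/60 + √(2)·x^4/12 + √(2)·x^3/3 - √(2)·x^2 - 2·√(2)·x + 2·√(2) + 4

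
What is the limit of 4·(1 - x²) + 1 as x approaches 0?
Direct substitution at x = 0 gives 5.

Final answer: 5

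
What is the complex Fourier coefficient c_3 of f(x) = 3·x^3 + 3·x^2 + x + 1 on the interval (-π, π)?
Compute the real Fourier coefficients first: a_3 = -4/3, b_3 = -2/3 + 2·π^2.
Then c_3 = (a_3 − i·b_3)/2 = -2/3 - i·π^2 + i/3.

Final answer: -2/3 - i·π^2 + i/3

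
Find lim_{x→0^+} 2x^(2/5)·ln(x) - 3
The product is a 0·∞ indeterminate form at x → 0⁺.
Rewrite the product as 2·ln(x) / x^(-2/5) and apply L'Hôpital, or use the standard hierarchy x^(-2/5) ≫ |ln x| as x → 0⁺.
The indeterminate product → 0, so the limit = -3.

Final answer: -3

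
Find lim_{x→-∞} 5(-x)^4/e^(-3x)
This is an ∞/∞ indeterminate form as x → -∞.
Compare growth rates of the dominant terms (exponentials ≫ polynomials ≫ logarithms), or apply L'Hôpital's rule; the quotient → 0.
Limit = 0.

Final answer: 0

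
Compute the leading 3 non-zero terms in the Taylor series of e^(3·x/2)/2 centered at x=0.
9·x^2/16 + 3·x/4 + 1/2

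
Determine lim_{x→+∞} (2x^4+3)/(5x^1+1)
This is an ∞/∞ indeterminate form as x → +∞.
Divide numerator and denominator by x^4 and let the lower-order terms vanish; the numerator's degree 4 exceeds the denominator's degree 1, so the quotient diverges.
Limit = ∞.

Final answer: ∞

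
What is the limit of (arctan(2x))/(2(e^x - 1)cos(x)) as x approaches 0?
Both numerator and denominator → 0 as x → 0; this is a 0/0 indeterminate form.
Expand each to leading order near x = 0: numerator ~ 2·x, denominator ~ 2·x.
The limit of the ratio is 1.

Final answer: 1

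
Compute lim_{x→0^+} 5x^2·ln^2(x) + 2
The product is a 0·∞ indeterminate form at x → 0⁺.
Rewrite the product as 5·ln^2(x) / x^(-2) and apply L'Hôpital, or use the standard hierarchy x^(-2) ≫ |ln x|^2 as x → 0⁺.
The indeterminate product → 0, so the limit = 2.

Final answer: 2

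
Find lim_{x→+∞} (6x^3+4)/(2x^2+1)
This is an ∞/∞ indeterminate form as x → +∞.
Divide numerator and denominator by x^3 and let the lower-order terms vanish; the numerator's degree 3 exceeds the denominator's degree 2, so the quotient diverges.
Limit = ∞.

Final answer: ∞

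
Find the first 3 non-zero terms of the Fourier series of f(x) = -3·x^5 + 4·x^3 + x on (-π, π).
(-766 - 6·π^4 + 128·π^2)·sin(x) + (-19·π^2 + 55/2 + 3·π^4)·sin(2·x) + (-2·π^4 - 110/27 + 64·π^2/9)·sin(3·x)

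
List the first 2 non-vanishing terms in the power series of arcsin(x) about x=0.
x^3/6 + x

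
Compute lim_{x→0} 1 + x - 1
Direct substitution at x = 0 gives 0.

Final answer: 0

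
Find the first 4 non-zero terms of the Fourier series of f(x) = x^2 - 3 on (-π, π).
-4·cos(x) + cos(2·x) - 4·cos(3·x)/9 - 3 + π^2/3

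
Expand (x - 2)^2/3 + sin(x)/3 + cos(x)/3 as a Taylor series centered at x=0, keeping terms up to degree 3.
-x^3/18 + x^2/6 - x + 5/3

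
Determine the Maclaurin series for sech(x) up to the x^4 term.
5·x^4/24 - x^2/2 + 1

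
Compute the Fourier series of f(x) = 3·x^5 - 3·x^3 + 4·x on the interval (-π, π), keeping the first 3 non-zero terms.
(-126·π^2 + 6·π^4 + 764)·sin(x) + (-3·π^4 - 31 + 18·π^2)·sin(2·x) + (-58·π^2/9 + 188/27 + 2·π^4)·sin(3·x)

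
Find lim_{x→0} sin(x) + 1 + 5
Direct substitution at x = 0 gives 6.

Final answer: 6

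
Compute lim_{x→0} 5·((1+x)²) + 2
Direct substitution at x = 0 gives 7.

Final answer: 7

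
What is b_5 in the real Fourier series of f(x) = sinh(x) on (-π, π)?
b_5 = (1/π) ∫_{-π}^{π} f(x)·sin(5x) dx.
Evaluate the integral (use parity and integration by parts as needed): b_5 = 5·sinh(π)/(13·π).

Final answer: 5·sinh(π)/(13·π)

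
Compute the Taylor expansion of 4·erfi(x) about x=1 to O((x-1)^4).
4·erfi(1) + 8·e·(x - 1)/√(π) + 8·e·(x - 1)^2/√(π) + 8·e·(x - 1)^3/√(π)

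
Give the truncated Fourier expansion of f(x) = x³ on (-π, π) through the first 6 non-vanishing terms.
(-12 + 2·π^2)·sin(x) + (3/2 - π^2)·sin(2·x) + (-4/9 + 2·π^2/3)·sin(3·x) + (3/16 - π^2/2)·sin(4·x) + (-12/125 + 2·π^2/5)·sin(5·x) + (1/18 - π^2/3)·sin(6·x)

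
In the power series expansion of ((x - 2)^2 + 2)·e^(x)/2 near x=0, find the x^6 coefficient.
Expand to order 6: ((x - 2)^2 + 2)·e^(x)/2 = x^6/120 + x^5/40 + x^4/24 + x + 3 + O(x^7).
The coefficient of x^6 is 1/120.

Final answer: 1/120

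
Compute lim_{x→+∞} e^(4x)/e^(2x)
This is an ∞/∞ indeterminate form as x → +∞.
Rewrite e^(4x)/e^(2x) = e^((4−2)x) = e^(2x); the exponent coefficient is 2 > 0 so e^(2x) → ∞.
Limit = ∞.

Final answer: ∞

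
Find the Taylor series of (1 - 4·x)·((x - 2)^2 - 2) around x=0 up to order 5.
-4·x^3 + 17·x^2 - 12·x + 2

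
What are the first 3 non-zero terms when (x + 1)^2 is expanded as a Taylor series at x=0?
x^2 + 2·x + 1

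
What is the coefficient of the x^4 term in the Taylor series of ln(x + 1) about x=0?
Expand to order 4: ln(x + 1) = -x^4/4 + x^3/3 - x^2/2 + x + O(x^5).
The coefficient of x^4 is -1/4.

Final answer: -1/4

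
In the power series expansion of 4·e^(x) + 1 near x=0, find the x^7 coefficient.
Expand to order 7: 4·e^(x) + 1 = x^7/1260 + x^6/180 + x^5/30 + x^4/6 + 2·x^3/3 + 2·x^2 + 4·x + 5 + O(x^8).
The coefficient of x^7 is 1/1260.

Final answer: 1/1260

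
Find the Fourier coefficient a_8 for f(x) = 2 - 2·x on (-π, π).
a_8 = (1/π) ∫_{-π}^{π} f(x)·cos(8x) dx.
Evaluate the integral (use parity and integration by parts as needed): a_8 = 0.

Final answer: 0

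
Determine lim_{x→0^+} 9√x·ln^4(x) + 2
The product is a 0·∞ indeterminate form at x → 0⁺.
Rewrite the product as 9·ln^4(x) / x^(-1/2) and apply L'Hôpital, or use the standard hierarchy x^(-1/2) ≫ |ln x|^4 as x → 0⁺.
The indeterminate product → 0, so the limit = 2.

Final answer: 2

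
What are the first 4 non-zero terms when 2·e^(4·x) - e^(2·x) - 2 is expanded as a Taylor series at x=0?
20·x^3 + 14·x^2 + 6·x - 1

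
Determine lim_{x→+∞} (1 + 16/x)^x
As x → +∞: this is the defining limit (1 + 16/x)^x → e^16.
Limit = e^(16).

Final answer: e^(16)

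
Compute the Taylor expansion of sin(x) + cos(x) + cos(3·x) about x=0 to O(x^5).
41·x^4/12 - x^3/6 - 5·x^2 + x + 2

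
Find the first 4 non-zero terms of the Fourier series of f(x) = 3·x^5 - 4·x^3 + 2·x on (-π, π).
(-128·π^2 + 6·π^4 + 772)·sin(x) + (-3·π^4 - 61/2 + 19·π^2)·sin(2·x) + (-64·π^2/9 + 164/27 + 2·π^4)·sin(3·x) + (-3·π^4/2 - 157/64 + 31·π^2/8)·sin(4·x)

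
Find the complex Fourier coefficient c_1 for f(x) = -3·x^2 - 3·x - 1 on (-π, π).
Compute the real Fourier coefficients first: a_1 = 12, b_1 = -6.
Then c_1 = (a_1 − i·b_1)/2 = 6 + 3·i.

Final answer: 6 + 3·i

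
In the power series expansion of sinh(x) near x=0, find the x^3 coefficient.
Expand to order 3: sinh(x) = x^3/6 + x + O(x^4).
The coefficient of x^3 is 1/6.

Final answer: 1/6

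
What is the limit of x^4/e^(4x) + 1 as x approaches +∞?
The quotient is an ∞/∞ indeterminate form as x → +∞.
The exponential denominator e^(4x) dominates the polynomial numerator (e^x ≫ x^4 as x → ∞), so the quotient → 0.
Adding the constant: 0 + 1 = 1. Limit = 1.

Final answer: 1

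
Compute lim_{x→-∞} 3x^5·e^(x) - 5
The product is a 0·∞ indeterminate form at x → -∞.
Rewrite the product as 3x^5 / e^(-x) (an ∞/∞ form) and apply L'Hôpital, or use the standard hierarchy e^(|x|) ≫ |x^5| as x → -∞.
The indeterminate product → 0, so the limit = -5.

Final answer: -5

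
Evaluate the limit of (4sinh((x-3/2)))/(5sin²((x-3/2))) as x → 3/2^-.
Both numerator and denominator → 0 as x → 3/2^-; this is a 0/0 indeterminate form.
Expand each to leading order near x = 3/2: numerator ~ 4·(x - 3/2), denominator ~ 5·(x - 3/2)^2.
The limit of the ratio is -∞.

Final answer: -∞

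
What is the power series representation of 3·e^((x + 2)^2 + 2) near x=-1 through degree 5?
3·e^(3) + 6·e^(3)·(x + 1) + 9·e^(3)·(x + 1)^2 + 10·e^(3)·(x + 1)^3 + 19·e^(3)·(x + 1)^4/2 + 39·e^(3)·(x + 1)^5/5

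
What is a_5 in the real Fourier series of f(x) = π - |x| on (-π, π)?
a_5 = (1/π) ∫_{-π}^{π} f(x)·cos(5x) dx.
Evaluate the integral (use parity and integration by parts as needed): a_5 = 4/(25·π).

Final answer: 4/(25·π)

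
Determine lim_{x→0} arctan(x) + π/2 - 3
Direct substitution at x = 0 gives -3 + π/2.

Final answer: -3 + π/2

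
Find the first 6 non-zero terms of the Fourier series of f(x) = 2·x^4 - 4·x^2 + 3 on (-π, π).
(112 - 16·π^2)·cos(x) + (-10 + 4·π^2)·cos(2·x) + (80/27 - 16·π^2/9)·cos(3·x) + (-11/8 + π^2)·cos(4·x) + (496/625 - 16·π^2/25)·cos(5·x) - 4·π^2/3 + 3 + 2·π^4/5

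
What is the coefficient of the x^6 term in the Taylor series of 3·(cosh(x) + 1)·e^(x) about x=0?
Expand to order 6: 3·(cosh(x) + 1)·e^(x) = 11·x^6/80 + 17·x^5/40 + 9·x^4/8 + 5·x^3/2 + 9·x^2/2 + 6·x + 6 + O(x^7).
The coefficient of x^6 is 11/80.

Final answer: 11/80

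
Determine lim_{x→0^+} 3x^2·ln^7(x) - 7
The product is a 0·∞ indeterminate form at x → 0⁺.
Rewrite the product as 3·ln^7(x) / x^(-2) and apply L'Hôpital, or use the standard hierarchy x^(-2) ≫ |ln x|^7 as x → 0⁺.
The indeterminate product → 0, so the limit = -7.

Final answer: -7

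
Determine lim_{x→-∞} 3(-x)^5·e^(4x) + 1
The product is a 0·∞ indeterminate form at x → -∞.
Rewrite the product as 3(-x)^5 / e^(-4x) (an ∞/∞ form) and apply L'Hôpital, or use the standard hierarchy e^(4|x|) ≫ |(-x)^5| as x → -∞.
The indeterminate product → 0, so the limit = 1.

Final answer: 1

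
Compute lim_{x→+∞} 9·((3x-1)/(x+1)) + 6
Evaluate the dominant behaviour as x → +∞; each term tends to a finite value or vanishes.
Limit = 33.

Final answer: 33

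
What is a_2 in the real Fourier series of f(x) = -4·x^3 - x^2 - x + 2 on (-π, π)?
a_2 = (1/π) ∫_{-π}^{π} f(x)·cos(2x) dx.
Evaluate the integral (use parity and integration by parts as needed): a_2 = -1.

Final answer: -1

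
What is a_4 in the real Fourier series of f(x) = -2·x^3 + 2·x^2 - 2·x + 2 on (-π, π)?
a_4 = (1/π) ∫_{-π}^{π} f(x)·cos(4x) dx.
Evaluate the integral (use parity and integration by parts as needed): a_4 = 1/2.

Final answer: 1/2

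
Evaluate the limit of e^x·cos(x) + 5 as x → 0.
Direct substitution at x = 0 gives 6.

Final answer: 6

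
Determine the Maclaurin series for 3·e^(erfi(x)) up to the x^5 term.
x^5·(4/(5·π^(5/2)) + 3/(5·√(π)) + 4/π^(3/2)) + x^4·(2/π^2 + 4/π) + x^3·(4/π^(3/2) + 2/√(π)) + 6·x^2/π + 6·x/√(π) + 3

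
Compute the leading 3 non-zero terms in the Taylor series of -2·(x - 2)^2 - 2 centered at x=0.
-2·x^2 + 8·x - 10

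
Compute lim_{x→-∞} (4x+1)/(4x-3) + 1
Evaluate the dominant behaviour as x → -∞; each term tends to a finite value or vanishes.
Limit = 2.

Final answer: 2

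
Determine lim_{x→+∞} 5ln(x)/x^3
This is an ∞/∞ indeterminate form as x → +∞.
The polynomial denominator x^3 dominates the logarithmic numerator (any positive power of x ≫ ln(x) as x → ∞), so the quotient → 0.
Limit = 0.

Final answer: 0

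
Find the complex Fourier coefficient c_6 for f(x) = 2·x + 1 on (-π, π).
Compute the real Fourier coefficients first: a_6 = 0, b_6 = -2/3.
Then c_6 = (a_6 − i·b_6)/2 = i/3.

Final answer: i/3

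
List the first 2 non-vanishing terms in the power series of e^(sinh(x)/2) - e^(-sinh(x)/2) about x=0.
5·x^3/24 + x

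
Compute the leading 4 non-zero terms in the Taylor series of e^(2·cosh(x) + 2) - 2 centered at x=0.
91·x^6·e^(4)/360 + 7·x^4·e^(4)/12 + x^2·e^(4) - 2 + e^(4)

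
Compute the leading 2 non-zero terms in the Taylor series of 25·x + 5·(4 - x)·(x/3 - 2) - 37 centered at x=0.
125·x/3 - 77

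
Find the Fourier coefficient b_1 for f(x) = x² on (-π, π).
b_1 = (1/π) ∫_{-π}^{π} f(x)·sin(1x) dx.
Evaluate the integral (use parity and integration by parts as needed): b_1 = 0.

Final answer: 0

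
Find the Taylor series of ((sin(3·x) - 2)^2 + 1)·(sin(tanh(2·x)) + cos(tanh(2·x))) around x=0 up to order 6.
-2173·x^6/15 - 4703·x^5/30 + 69·x^4 + 40·x^3 - 25·x^2 - 2·x + 5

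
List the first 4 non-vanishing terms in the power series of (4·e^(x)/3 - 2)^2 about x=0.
40·x^3/27 + 8·x^2/9 - 16·x/9 + 4/9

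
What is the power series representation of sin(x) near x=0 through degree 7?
-x^7/5040 + x^5/120 - x^3/6 + x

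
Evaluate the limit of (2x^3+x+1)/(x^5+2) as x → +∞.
This is an ∞/∞ indeterminate form as x → +∞.
Divide numerator and denominator by x^5 and let the lower-order terms vanish; the numerator's degree 3 is below the denominator's degree 5, so the quotient → 0.
Limit = 0.

Final answer: 0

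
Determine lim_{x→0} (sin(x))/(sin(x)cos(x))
Both numerator and denominator → 0 as x → 0; this is a 0/0 indeterminate form.
Expand each to leading order near x = 0: numerator ~ x, denominator ~ x.
The limit of the ratio is 1.

Final answer: 1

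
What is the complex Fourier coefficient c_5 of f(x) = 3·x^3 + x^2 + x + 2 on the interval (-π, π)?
Compute the real Fourier coefficients first: a_5 = -4/25, b_5 = 14/125 + 6·π^2/5.
Then c_5 = (a_5 − i·b_5)/2 = -2/25 - 3·i·π^2/5 - 7·i/125.

Final answer: -2/25 - 3·i·π^2/5 - 7·i/125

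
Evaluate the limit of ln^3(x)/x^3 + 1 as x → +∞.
The quotient is an ∞/∞ indeterminate form as x → +∞.
The polynomial denominator x^3 dominates the logarithmic numerator (any positive power of x ≫ ln^3(x) as x → ∞), so the quotient → 0.
Adding the constant: 0 + 1 = 1. Limit = 1.

Final answer: 1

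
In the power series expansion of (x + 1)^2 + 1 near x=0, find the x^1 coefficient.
Expand to order 1: (x + 1)^2 + 1 = 2·x + 2 + O(x^2).
The coefficient of x^1 is 2.

Final answer: 2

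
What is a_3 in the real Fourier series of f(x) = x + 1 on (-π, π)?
a_3 = (1/π) ∫_{-π}^{π} f(x)·cos(3x) dx.
Evaluate the integral (use parity and integration by parts as needed): a_3 = 0.

Final answer: 0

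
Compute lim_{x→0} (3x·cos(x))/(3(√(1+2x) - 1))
Both numerator and denominator → 0 as x → 0; this is a 0/0 indeterminate form.
Expand each to leading order near x = 0: numerator ~ 3·x, denominator ~ 3·x.
The limit of the ratio is 1.

Final answer: 1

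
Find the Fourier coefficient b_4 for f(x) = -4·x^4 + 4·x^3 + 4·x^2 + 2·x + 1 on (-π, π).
b_4 = (1/π) ∫_{-π}^{π} f(x)·sin(4x) dx.
Evaluate the integral (use parity and integration by parts as needed): b_4 = -2·π^2 - 1/4.

Final answer: -2·π^2 - 1/4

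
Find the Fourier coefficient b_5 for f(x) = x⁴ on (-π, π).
b_5 = (1/π) ∫_{-π}^{π} f(x)·sin(5x) dx.
Evaluate the integral (use parity and integration by parts as needed): b_5 = 0.

Final answer: 0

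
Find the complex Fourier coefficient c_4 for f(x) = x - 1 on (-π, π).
Compute the real Fourier coefficients first: a_4 = 0, b_4 = -1/2.
Then c_4 = (a_4 − i·b_4)/2 = i/4.

Final answer: i/4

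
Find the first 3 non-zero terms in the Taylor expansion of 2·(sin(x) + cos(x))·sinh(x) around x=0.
-2·x^3/3 + 2·x^2 + 2·x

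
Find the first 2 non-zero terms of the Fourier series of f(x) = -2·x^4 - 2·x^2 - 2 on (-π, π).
(-88 + 16·π^2)·cos(x) - 2·π^4/5 - 2·π^2/3 - 2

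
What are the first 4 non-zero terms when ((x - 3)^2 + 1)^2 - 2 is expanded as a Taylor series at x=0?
-12·x^3 + 56·x^2 - 120·x + 98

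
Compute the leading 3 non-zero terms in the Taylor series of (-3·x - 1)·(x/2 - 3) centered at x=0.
-3·x^2/2 + 17·x/2 + 3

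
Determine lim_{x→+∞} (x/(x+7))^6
As x → +∞: x/(x+7) = 1/(1 + 7/x) → 1, and the 6th power of a limit-1 base also → 1.
Limit = 1.

Final answer: 1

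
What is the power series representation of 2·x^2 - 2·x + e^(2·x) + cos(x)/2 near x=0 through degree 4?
11·x^4/16 + 4·x^3/3 + 15·x^2/4 + 3/2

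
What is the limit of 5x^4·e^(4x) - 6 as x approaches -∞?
The product is a 0·∞ indeterminate form at x → -∞.
Rewrite the product as 5x^4 / e^(-4x) (an ∞/∞ form) and apply L'Hôpital, or use the standard hierarchy e^(4|x|) ≫ |x^4| as x → -∞.
The indeterminate product → 0, so the limit = -6.

Final answer: -6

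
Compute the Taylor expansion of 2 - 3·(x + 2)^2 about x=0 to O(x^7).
-3·x^2 - 12·x - 10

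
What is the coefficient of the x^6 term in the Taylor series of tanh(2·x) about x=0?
Expand to order 6: tanh(2·x) = 64·x^5/15 - 8·x^3/3 + 2·x + O(x^7).
The coefficient of x^6 is 0.

Final answer: 0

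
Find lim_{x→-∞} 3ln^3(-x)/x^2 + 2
The quotient is an ∞/∞ indeterminate form as x → -∞.
Compare growth rates of the dominant terms (exponentials ≫ polynomials ≫ logarithms), or apply L'Hôpital's rule; the quotient → 0.
Adding the constant: 0 + 2 = 2. Limit = 2.

Final answer: 2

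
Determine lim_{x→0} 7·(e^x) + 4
Direct substitution at x = 0 gives 11.

Final answer: 11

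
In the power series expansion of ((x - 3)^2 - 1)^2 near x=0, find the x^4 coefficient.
Expand to order 4: ((x - 3)^2 - 1)^2 = x^4 - 12·x^3 + 52·x^2 - 96·x + 64 + O(x^5).
The coefficient of x^4 is 1.

Final answer: 1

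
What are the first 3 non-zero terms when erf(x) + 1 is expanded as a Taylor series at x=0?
-2·x^3/(3·√(π)) + 2·x/√(π) + 1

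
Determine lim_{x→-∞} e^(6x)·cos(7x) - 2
Evaluate the dominant behaviour as x → -∞; each term tends to a finite value or vanishes.
Limit = -2.

Final answer: -2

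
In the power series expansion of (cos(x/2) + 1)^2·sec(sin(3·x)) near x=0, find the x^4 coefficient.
Expand to order 4: (cos(x/2) + 1)^2·sec(sin(3·x)) = 2165·x^4/192 + 35·x^2/2 + 4 + O(x^5).
The coefficient of x^4 is 2165/192.

Final answer: 2165/192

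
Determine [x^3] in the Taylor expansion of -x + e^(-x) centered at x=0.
Expand to order 3: -x + e^(-x) = -x^3/6 + x^2/2 - 2·x + 1 + O(x^4).
The coefficient of x^3 is -1/6.

Final answer: -1/6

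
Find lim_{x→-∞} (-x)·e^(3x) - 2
The product is a 0·∞ indeterminate form at x → -∞.
Rewrite the product as (-x) / e^(-3x) (an ∞/∞ form) and apply L'Hôpital, or use the standard hierarchy e^(3|x|) ≫ |(-x)| as x → -∞.
The indeterminate product → 0, so the limit = -2.

Final answer: -2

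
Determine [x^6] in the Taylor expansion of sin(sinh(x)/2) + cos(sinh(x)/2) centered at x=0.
Expand to order 6: sin(sinh(x)/2) + cos(sinh(x)/2) = -59·x^6/15360 - 23·x^5/3840 - 5·x^4/128 + x^3/16 - x^2/8 + x/2 + 1 + O(x^7).
The coefficient of x^6 is -59/15360.

Final answer: -59/15360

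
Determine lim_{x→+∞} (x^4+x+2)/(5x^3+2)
This is an ∞/∞ indeterminate form as x → +∞.
Divide numerator and denominator by x^4 and let the lower-order terms vanish; the numerator's degree 4 exceeds the denominator's degree 3, so the quotient diverges.
Limit = ∞.

Final answer: ∞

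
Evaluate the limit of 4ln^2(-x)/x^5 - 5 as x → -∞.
The quotient is an ∞/∞ indeterminate form as x → -∞.
Compare growth rates of the dominant terms (exponentials ≫ polynomials ≫ logarithms), or apply L'Hôpital's rule; the quotient → 0.
Adding the constant: 0 - 5 = -5. Limit = -5.

Final answer: -5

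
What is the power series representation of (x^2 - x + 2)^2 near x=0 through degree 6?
x^4 - 2·x^3 + 5·x^2 - 4·x + 4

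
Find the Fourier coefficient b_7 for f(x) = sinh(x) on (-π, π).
b_7 = (1/π) ∫_{-π}^{π} f(x)·sin(7x) dx.
Evaluate the integral (use parity and integration by parts as needed): b_7 = 7·sinh(π)/(25·π).

Final answer: 7·sinh(π)/(25·π)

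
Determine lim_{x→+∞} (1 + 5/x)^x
As x → +∞: this is the defining limit (1 + 5/x)^x → e^5.
Limit = e^(5).

Final answer: e^(5)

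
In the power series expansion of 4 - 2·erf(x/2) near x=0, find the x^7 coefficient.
Expand to order 7: 4 - 2·erf(x/2) = x^7/(1344·√(π)) - x^5/(80·√(π)) + x^3/(6·√(π)) - 2·x/√(π) + 4 + O(x^8).
The coefficient of x^7 is 1/(1344·√(π)).

Final answer: 1/(1344·√(π))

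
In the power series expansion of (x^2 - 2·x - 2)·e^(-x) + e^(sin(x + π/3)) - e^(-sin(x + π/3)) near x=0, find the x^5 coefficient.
-7/30 - 5·√(3)·e^(-√(3)/2)/192 + 157·e^(-√(3)/2)/3840 + 157·e^(√(3)/2)/3840 + 5·√(3)·e^(√(3)/2)/192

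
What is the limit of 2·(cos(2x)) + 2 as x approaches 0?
Direct substitution at x = 0 gives 4.

Final answer: 4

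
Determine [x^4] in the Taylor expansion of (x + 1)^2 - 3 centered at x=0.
Expand to order 4: (x + 1)^2 - 3 = x^2 + 2·x - 2 + O(x^5).
The coefficient of x^4 is 0.

Final answer: 0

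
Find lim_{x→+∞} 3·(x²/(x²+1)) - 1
Evaluate the dominant behaviour as x → +∞; each term tends to a finite value or vanishes.
Limit = 2.

Final answer: 2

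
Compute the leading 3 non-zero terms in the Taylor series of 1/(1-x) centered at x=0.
x^2 + x + 1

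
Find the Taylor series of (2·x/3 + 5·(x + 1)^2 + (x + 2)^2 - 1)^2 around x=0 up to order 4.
36·x^4 + 176·x^3 + 2800·x^2/9 + 704·x/3 + 64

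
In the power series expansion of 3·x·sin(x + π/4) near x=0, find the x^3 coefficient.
Expand to order 3: 3·x·sin(x + π/4) = -3·√(2)·x^3/4 + 3·√(2)·x^2/2 + 3·√(2)·x/2 + O(x^4).
The coefficient of x^3 is -3·√(2)/4.

Final answer: -3·√(2)/4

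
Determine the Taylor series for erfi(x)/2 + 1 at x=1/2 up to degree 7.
erfi(1/2)/2 + 1 + e^(1/4)·(x - 1/2)/√(π) + e^(1/4)·(x - 1/2)^2/(2·√(π)) + e^(1/4)·(x - 1/2)^3/(2·√(π)) + 7·e^(1/4)·(x - 1/2)^4/(24·√(π)) + 5·e^(1/4)·(x - 1/2)^5/(24·√(π)) + 9·e^(1/4)·(x - 1/2)^6/(80·√(π)) + 331·e^(1/4)·(x - 1/2)^7/(5040·√(π))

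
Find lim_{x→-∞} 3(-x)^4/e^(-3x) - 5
The quotient is an ∞/∞ indeterminate form as x → -∞.
Compare growth rates of the dominant terms (exponentials ≫ polynomials ≫ logarithms), or apply L'Hôpital's rule; the quotient → 0.
Adding the constant: 0 - 5 = -5. Limit = -5.

Final answer: -5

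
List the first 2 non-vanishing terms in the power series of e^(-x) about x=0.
1 - x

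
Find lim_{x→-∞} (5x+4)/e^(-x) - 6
The quotient is an ∞/∞ indeterminate form as x → -∞.
Compare growth rates of the dominant terms (exponentials ≫ polynomials ≫ logarithms), or apply L'Hôpital's rule; the quotient → 0.
Adding the constant: 0 - 6 = -6. Limit = -6.

Final answer: -6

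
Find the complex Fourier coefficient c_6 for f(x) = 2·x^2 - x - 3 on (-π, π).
Compute the real Fourier coefficients first: a_6 = 2/9, b_6 = 1/3.
Then c_6 = (a_6 − i·b_6)/2 = 1/9 - i/6.

Final answer: 1/9 - i/6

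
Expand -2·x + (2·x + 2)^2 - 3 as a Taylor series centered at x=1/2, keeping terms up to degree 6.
5 + 10·(x - 1/2) + 4·(x - 1/2)^2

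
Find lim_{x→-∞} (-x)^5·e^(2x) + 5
The product is a 0·∞ indeterminate form at x → -∞.
Rewrite the product as (-x)^5 / e^(-2x) (an ∞/∞ form) and apply L'Hôpital, or use the standard hierarchy e^(2|x|) ≫ |(-x)^5| as x → -∞.
The indeterminate product → 0, so the limit = 5.

Final answer: 5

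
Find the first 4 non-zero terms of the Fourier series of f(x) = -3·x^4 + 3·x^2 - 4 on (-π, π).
(-156 + 24·π^2)·cos(x) + (12 - 6·π^2)·cos(2·x) + (-28/9 + 8·π^2/3)·cos(3·x) - 3·π^4/5 - 4 + π^2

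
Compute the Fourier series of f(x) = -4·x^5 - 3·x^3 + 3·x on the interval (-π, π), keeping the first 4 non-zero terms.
(-918 - 8·π^4 + 154·π^2)·sin(x) + (-17·π^2 + 45/2 + 4·π^4)·sin(2·x) + (-8·π^4/3 - 50/81 + 106·π^2/27)·sin(3·x) + (-π^2 - 9/8 + 2·π^4)·sin(4·x)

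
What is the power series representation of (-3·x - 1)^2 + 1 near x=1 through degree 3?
17 + 24·(x - 1) + 9·(x - 1)^2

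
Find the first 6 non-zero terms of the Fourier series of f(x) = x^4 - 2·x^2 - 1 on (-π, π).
(56 - 8·π^2)·cos(x) + (-5 + 2·π^2)·cos(2·x) + (40/27 - 8·π^2/9)·cos(3·x) + (-11/16 + π^2/2)·cos(4·x) + (248/625 - 8·π^2/25)·cos(5·x) - 2·π^2/3 - 1 + π^4/5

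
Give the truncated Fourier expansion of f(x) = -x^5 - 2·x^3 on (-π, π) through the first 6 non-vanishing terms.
(-216 - 2·π^4 + 36·π^2)·sin(x) + (-3·π^2 + 9/2 + π^4)·sin(2·x) + (-2·π^4/3 - 8/81 + 4·π^2/27)·sin(3·x) + (-9/64 + 3·π^2/8 + π^4/2)·sin(4·x) + (-2·π^4/5 - 12·π^2/25 + 72/625)·sin(5·x) + (-13/162 + 13·π^2/27 + π^4/3)·sin(6·x)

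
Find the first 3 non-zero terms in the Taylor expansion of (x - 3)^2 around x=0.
x^2 - 6·x + 9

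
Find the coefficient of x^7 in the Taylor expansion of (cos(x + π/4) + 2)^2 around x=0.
Expand to order 7: (cos(x + π/4) + 2)^2 = x^7·(√(2)/2 + 2)^2·(√(2)/(5040·(√(2)/2 + 2)) + 1/(80·(√(2)/2 + 2)^2)) + x^6·(√(2)/2 + 2)^2·(-√(2)/(720·(√(2)/2 + 2)) + 1/(720·(√(2)/2 + 2)^2)) + x^5·(√(2)/2 + 2)^2·(-1/(8·(√(2)/2 + 2)^2) - √(2)/(120·(√(2)/2 + 2))) + x^4·(√(2)/2 + 2)^2·(-1/(24·(√(2)/2 + 2)^2) + √(2)/(24·(√(2)/2 + 2))) + x^3·(√(2)/2 + 2)^2·(1/(2·(√(2)/2 + 2)^2) + √(2)/(6·(√(2)/2 + 2))) + x^2·(√(2)/2 + 2)^2·(-√(2)/(2·(√(2)/2 + 2)) + 1/(2·(√(2)/2 + 2)^2)) - √(2)·x·(√(2)/2 + 2) + (√(2)/2 + 2)^2 + O(x^8).
The coefficient of x^7 is (√(2)/2 + 2)^2·(√(2)/(5040·(√(2)/2 + 2)) + 1/(80·(√(2)/2 + 2)^2)).

Final answer: (√(2)/2 + 2)^2·(√(2)/(5040·(√(2)/2 + 2)) + 1/(80·(√(2)/2 + 2)^2))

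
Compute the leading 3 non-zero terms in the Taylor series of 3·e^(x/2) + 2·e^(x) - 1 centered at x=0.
11·x^2/8 + 7·x/2 + 4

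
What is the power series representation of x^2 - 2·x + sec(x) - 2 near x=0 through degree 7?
61·x^6/720 + 5·x^4/24 + 3·x^2/2 - 2·x - 1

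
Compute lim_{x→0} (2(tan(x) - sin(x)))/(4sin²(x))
Both numerator and denominator → 0 as x → 0; this is a 0/0 indeterminate form.
Expand each to leading order near x = 0: numerator ~ x^3, denominator ~ 4·x^2.
The limit of the ratio is 0.

Final answer: 0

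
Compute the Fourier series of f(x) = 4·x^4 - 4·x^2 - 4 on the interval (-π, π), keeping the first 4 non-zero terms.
(208 - 32·π^2)·cos(x) + (-16 + 8·π^2)·cos(2·x) + (112/27 - 32·π^2/9)·cos(3·x) - 4·π^2/3 - 4 + 4·π^4/5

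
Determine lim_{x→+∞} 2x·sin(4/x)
As x → +∞: let u = 4/x → 0⁺; then 2·x·sin(4/x) = 2·4·sin(u)/u → 2·4·1 = 8.
Limit = 8.

Final answer: 8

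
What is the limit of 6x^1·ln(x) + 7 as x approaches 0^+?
The product is a 0·∞ indeterminate form at x → 0⁺.
Rewrite the product as 6·ln(x) / x^(-1) and apply L'Hôpital, or use the standard hierarchy x^(-1) ≫ |ln x| as x → 0⁺.
The indeterminate product → 0, so the limit = 7.

Final answer: 7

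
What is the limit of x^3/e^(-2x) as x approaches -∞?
This is an ∞/∞ indeterminate form as x → -∞.
Compare growth rates of the dominant terms (exponentials ≫ polynomials ≫ logarithms), or apply L'Hôpital's rule; the quotient → 0.
Limit = 0.

Final answer: 0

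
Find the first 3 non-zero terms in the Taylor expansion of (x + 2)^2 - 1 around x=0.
x^2 + 4·x + 3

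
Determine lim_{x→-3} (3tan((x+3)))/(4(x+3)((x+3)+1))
Both numerator and denominator → 0 as x → -3; this is a 0/0 indeterminate form.
Expand each to leading order near x = -3: numerator ~ 3·(x + 3), denominator ~ 4·(x + 3).
The limit of the ratio is 3/4.

Final answer: 3/4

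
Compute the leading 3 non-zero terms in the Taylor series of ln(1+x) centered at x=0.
x^3/3 - x^2/2 + x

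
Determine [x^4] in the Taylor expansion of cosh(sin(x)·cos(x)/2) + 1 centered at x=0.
Expand to order 4: cosh(sin(x)·cos(x)/2) + 1 = -21·x^4/128 + x^2/8 + 2 + O(x^5).
The coefficient of x^4 is -21/128.

Final answer: -21/128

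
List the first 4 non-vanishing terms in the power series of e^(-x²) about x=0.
-x^6/6 + x^4/2 - x^2 + 1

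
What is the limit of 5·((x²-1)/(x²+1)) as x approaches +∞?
Evaluate the dominant behaviour as x → +∞; each term tends to a finite value or vanishes.
Limit = 5.

Final answer: 5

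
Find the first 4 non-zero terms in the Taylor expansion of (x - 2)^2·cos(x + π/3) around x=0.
x^3·(1 - √(3)/6) + x^2·(-1/2 + 2·√(3)) + x·(-2·√(3) - 2) + 2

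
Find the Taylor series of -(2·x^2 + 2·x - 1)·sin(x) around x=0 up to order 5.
41·x^5/120 + x^4/3 - 13·x^3/6 - 2·x^2 + x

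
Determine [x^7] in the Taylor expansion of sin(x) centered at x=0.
Expand to order 7: sin(x) = -x^7/5040 + x^5/120 - x^3/6 + x + O(x^8).
The coefficient of x^7 is -1/5040.

Final answer: -1/5040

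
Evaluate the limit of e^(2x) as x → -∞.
Evaluate the dominant behaviour as x → -∞; each term tends to a finite value or vanishes.
Limit = 0.

Final answer: 0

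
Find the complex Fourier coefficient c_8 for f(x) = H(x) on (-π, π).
Compute the real Fourier coefficients first: a_8 = 0, b_8 = 0.
Then c_8 = (a_8 − i·b_8)/2 = 0.

Final answer: 0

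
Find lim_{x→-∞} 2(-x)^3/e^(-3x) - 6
The quotient is an ∞/∞ indeterminate form as x → -∞.
Compare growth rates of the dominant terms (exponentials ≫ polynomials ≫ logarithms), or apply L'Hôpital's rule; the quotient → 0.
Adding the constant: 0 - 6 = -6. Limit = -6.

Final answer: -6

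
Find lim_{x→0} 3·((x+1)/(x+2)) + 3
Direct substitution at x = 0 gives 9/2.

Final answer: 9/2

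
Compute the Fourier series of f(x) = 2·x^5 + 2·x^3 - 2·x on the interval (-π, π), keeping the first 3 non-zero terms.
(-76·π^2 + 4·π^4 + 452)·sin(x) + (-2·π^4 - 10 + 8·π^2)·sin(2·x) + (-44·π^2/27 - 20/81 + 4·π^4/3)·sin(3·x)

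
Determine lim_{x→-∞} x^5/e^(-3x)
This is an ∞/∞ indeterminate form as x → -∞.
Compare growth rates of the dominant terms (exponentials ≫ polynomials ≫ logarithms), or apply L'Hôpital's rule; the quotient → 0.
Limit = 0.

Final answer: 0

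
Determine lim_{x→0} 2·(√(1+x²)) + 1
Direct substitution at x = 0 gives 3.

Final answer: 3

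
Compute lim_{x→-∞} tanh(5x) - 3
Evaluate the dominant behaviour as x → -∞; each term tends to a finite value or vanishes.
Limit = -4.

Final answer: -4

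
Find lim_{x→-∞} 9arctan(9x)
Evaluate the dominant behaviour as x → -∞; each term tends to a finite value or vanishes.
Limit = -9·π/2.

Final answer: -9·π/2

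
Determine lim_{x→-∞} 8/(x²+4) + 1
Evaluate the dominant behaviour as x → -∞; each term tends to a finite value or vanishes.
Limit = 1.

Final answer: 1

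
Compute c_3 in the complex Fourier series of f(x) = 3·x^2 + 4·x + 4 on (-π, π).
Compute the real Fourier coefficients first: a_3 = -4/3, b_3 = 8/3.
Then c_3 = (a_3 − i·b_3)/2 = -2/3 - 4·i/3.

Final answer: -2/3 - 4·i/3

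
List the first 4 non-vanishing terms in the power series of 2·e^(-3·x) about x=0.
-9·x^3 + 9·x^2 - 6·x + 2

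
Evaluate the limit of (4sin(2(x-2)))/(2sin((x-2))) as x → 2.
Both numerator and denominator → 0 as x → 2; this is a 0/0 indeterminate form.
Expand each to leading order near x = 2: numerator ~ 8·(x - 2), denominator ~ 2·(x - 2).
The limit of the ratio is 4.

Final answer: 4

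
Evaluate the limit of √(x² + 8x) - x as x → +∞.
As x → +∞: multiply by the conjugate to get (8x)/(√(x²+8x)+x); the denominator ~ 2x, so the limit is 8/2 = 4.
Limit = 4.

Final answer: 4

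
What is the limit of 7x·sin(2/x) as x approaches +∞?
As x → +∞: let u = 2/x → 0⁺; then 7·x·sin(2/x) = 7·2·sin(u)/u → 7·2·1 = 14.
Limit = 14.

Final answer: 14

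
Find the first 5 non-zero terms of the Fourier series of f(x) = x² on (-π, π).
-4·cos(x) + cos(2·x) - 4·cos(3·x)/9 + cos(4·x)/4 + π^2/3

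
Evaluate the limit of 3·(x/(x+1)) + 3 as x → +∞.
Evaluate the dominant behaviour as x → +∞; each term tends to a finite value or vanishes.
Limit = 6.

Final answer: 6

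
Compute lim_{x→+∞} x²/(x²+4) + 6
Evaluate the dominant behaviour as x → +∞; each term tends to a finite value or vanishes.
Limit = 7.

Final answer: 7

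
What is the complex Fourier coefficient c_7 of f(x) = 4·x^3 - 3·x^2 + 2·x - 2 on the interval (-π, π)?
Compute the real Fourier coefficients first: a_7 = 12/49, b_7 = 148/343 + 8·π^2/7.
Then c_7 = (a_7 − i·b_7)/2 = 6/49 - 4·i·π^2/7 - 74·i/343.

Final answer: 6/49 - 4·i·π^2/7 - 74·i/343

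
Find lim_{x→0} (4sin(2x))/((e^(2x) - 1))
Both numerator and denominator → 0 as x → 0; this is a 0/0 indeterminate form.
Expand each to leading order near x = 0: numerator ~ 8·x, denominator ~ 2·x.
The limit of the ratio is 4.

Final answer: 4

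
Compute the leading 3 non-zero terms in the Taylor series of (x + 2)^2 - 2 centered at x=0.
x^2 + 4·x + 2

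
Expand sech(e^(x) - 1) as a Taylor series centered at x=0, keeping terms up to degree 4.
-x^4/12 - x^3/2 - x^2/2 + 1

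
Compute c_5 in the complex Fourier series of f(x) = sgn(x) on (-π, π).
Compute the real Fourier coefficients first: a_5 = 0, b_5 = 4/(5·π).
Then c_5 = (a_5 − i·b_5)/2 = -2·i/(5·π).

Final answer: -2·i/(5·π)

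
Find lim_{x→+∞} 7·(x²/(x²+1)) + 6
Evaluate the dominant behaviour as x → +∞; each term tends to a finite value or vanishes.
Limit = 13.

Final answer: 13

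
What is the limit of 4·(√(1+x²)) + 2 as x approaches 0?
Direct substitution at x = 0 gives 6.

Final answer: 6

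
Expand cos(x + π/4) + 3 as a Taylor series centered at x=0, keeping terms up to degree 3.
√(2)·x^3/12 - √(2)·x^2/4 - √(2)·x/2 + √(2)/2 + 3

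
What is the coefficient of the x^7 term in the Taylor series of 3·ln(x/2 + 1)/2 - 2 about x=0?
Expand to order 7: 3·ln(x/2 + 1)/2 - 2 = 3·x^7/1792 - x^6/256 + 3·x^5/320 - 3·x^4/128 + x^3/16 - 3·x^2/16 + 3·x/4 - 2 + O(x^8).
The coefficient of x^7 is 3/1792.

Final answer: 3/1792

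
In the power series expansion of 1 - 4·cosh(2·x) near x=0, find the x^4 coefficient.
Expand to order 4: 1 - 4·cosh(2·x) = -8·x^4/3 - 8·x^2 - 3 + O(x^5).
The coefficient of x^4 is -8/3.

Final answer: -8/3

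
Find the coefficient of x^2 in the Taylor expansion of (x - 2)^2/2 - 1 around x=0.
Expand to order 2: (x - 2)^2/2 - 1 = x^2/2 - 2·x + 1 + O(x^3).
The coefficient of x^2 is 1/2.

Final answer: 1/2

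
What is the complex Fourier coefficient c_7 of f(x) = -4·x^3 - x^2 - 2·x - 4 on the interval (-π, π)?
Compute the real Fourier coefficients first: a_7 = 4/49, b_7 = -8·π^2/7 - 148/343.
Then c_7 = (a_7 − i·b_7)/2 = 2/49 + 74·i/343 + 4·i·π^2/7.

Final answer: 2/49 + 74·i/343 + 4·i·π^2/7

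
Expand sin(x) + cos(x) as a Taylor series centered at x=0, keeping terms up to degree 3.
-x^3/6 - x^2/2 + x + 1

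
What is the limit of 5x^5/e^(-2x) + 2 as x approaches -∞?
The quotient is an ∞/∞ indeterminate form as x → -∞.
Compare growth rates of the dominant terms (exponentials ≫ polynomials ≫ logarithms), or apply L'Hôpital's rule; the quotient → 0.
Adding the constant: 0 + 2 = 2. Limit = 2.

Final answer: 2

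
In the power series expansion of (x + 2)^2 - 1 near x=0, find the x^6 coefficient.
Expand to order 6: (x + 2)^2 - 1 = x^2 + 4·x + 3 + O(x^7).
The coefficient of x^6 is 0.

Final answer: 0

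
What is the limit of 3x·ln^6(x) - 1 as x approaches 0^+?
The product is a 0·∞ indeterminate form at x → 0⁺.
Rewrite the product as 3·ln^6(x) / x^(-1) and apply L'Hôpital, or use the standard hierarchy x^(-1) ≫ |ln x|^6 as x → 0⁺.
The indeterminate product → 0, so the limit = -1.

Final answer: -1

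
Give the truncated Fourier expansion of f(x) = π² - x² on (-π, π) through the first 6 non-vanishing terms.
4·cos(x) - cos(2·x) + 4·cos(3·x)/9 - cos(4·x)/4 + 4·cos(5·x)/25 + 2·π^2/3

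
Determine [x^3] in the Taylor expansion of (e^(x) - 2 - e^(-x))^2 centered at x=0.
Expand to order 3: (e^(x) - 2 - e^(-x))^2 = -4·x^3/3 + 4·x^2 - 8·x + 4 + O(x^4).
The coefficient of x^3 is -4/3.

Final answer: -4/3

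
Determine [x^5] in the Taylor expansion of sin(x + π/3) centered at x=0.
Expand to order 5: sin(x + π/3) = x^5/240 + √(3)·x^4/48 - x^3/12 - √(3)·x^2/4 + x/2 + √(3)/2 + O(x^6).
The coefficient of x^5 is 1/240.

Final answer: 1/240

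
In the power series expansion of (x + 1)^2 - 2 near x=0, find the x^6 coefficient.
Expand to order 6: (x + 1)^2 - 2 = x^2 + 2·x - 1 + O(x^7).
The coefficient of x^6 is 0.

Final answer: 0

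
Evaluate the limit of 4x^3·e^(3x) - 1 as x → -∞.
The product is a 0·∞ indeterminate form at x → -∞.
Rewrite the product as 4x^3 / e^(-3x) (an ∞/∞ form) and apply L'Hôpital, or use the standard hierarchy e^(3|x|) ≫ |x^3| as x → -∞.
The indeterminate product → 0, so the limit = -1.

Final answer: -1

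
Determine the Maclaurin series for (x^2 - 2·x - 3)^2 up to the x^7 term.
x^4 - 4·x^3 - 2·x^2 + 12·x + 9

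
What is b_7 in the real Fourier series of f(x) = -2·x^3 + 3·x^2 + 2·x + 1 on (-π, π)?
b_7 = (1/π) ∫_{-π}^{π} f(x)·sin(7x) dx.
Evaluate the integral (use parity and integration by parts as needed): b_7 = 220/343 - 4·π^2/7.

Final answer: 220/343 - 4·π^2/7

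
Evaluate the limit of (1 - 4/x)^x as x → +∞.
As x → +∞: this is the defining limit (1 - 4/x)^x → e^(-4).
Limit = e^(-4).

Final answer: e^(-4)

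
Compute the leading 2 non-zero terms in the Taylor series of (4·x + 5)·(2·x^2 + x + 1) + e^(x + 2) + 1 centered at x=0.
x·(e^(2) + 9) + 6 + e^(2)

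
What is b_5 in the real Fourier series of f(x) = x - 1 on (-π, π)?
b_5 = (1/π) ∫_{-π}^{π} f(x)·sin(5x) dx.
Evaluate the integral (use parity and integration by parts as needed): b_5 = 2/5.

Final answer: 2/5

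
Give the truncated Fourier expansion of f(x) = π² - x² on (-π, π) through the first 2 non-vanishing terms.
4·cos(x) + 2·π^2/3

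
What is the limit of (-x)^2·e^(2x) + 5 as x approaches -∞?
The product is a 0·∞ indeterminate form at x → -∞.
Rewrite the product as (-x)^2 / e^(-2x) (an ∞/∞ form) and apply L'Hôpital, or use the standard hierarchy e^(2|x|) ≫ |(-x)^2| as x → -∞.
The indeterminate product → 0, so the limit = 5.

Final answer: 5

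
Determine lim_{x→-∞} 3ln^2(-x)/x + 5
The quotient is an ∞/∞ indeterminate form as x → -∞.
Compare growth rates of the dominant terms (exponentials ≫ polynomials ≫ logarithms), or apply L'Hôpital's rule; the quotient → 0.
Adding the constant: 0 + 5 = 5. Limit = 5.

Final answer: 5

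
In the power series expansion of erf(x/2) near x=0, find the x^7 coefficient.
Expand to order 7: erf(x/2) = -x^7/(2688·√(π)) + x^5/(160·√(π)) - x^3/(12·√(π)) + x/√(π) + O(x^8).
The coefficient of x^7 is -1/(2688·√(π)).

Final answer: -1/(2688·√(π))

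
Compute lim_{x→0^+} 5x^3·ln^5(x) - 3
The product is a 0·∞ indeterminate form at x → 0⁺.
Rewrite the product as 5·ln^5(x) / x^(-3) and apply L'Hôpital, or use the standard hierarchy x^(-3) ≫ |ln x|^5 as x → 0⁺.
The indeterminate product → 0, so the limit = -3.

Final answer: -3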